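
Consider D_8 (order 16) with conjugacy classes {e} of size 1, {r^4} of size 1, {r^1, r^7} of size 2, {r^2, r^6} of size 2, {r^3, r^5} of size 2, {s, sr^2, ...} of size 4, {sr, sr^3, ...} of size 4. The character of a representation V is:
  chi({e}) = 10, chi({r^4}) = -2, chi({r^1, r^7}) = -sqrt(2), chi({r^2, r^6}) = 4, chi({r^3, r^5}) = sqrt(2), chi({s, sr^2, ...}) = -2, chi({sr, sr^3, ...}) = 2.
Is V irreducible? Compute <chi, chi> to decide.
Not irreducible (reducible): <chi, chi> = 11 > 1.

Solution. <chi, chi> = (1/|G|) sum_C |C| * |chi(C)|^2 = (1/16)[1*|10|^2 + 1*|-2|^2 + 2*|-sqrt(2)|^2 + 2*|4|^2 + 2*|sqrt(2)|^2 + 4*|-2|^2 + 4*|2|^2]
  = (1/16)[(100) + (4) + (4) + (32) + (4) + (16) + (16)] = 176/16 = 11.
A character is irreducible iff <chi, chi> = 1, so this representation is reducible.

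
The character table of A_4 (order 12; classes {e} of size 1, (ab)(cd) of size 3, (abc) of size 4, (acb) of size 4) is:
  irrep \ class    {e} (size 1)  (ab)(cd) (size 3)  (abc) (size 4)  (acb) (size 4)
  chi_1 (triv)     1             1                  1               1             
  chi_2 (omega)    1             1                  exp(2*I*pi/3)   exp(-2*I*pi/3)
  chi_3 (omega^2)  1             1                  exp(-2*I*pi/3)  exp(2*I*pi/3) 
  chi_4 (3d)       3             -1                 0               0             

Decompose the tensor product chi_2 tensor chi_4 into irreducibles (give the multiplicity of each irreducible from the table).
chi_2 tensor chi_4 = chi_4 (all other irreducibles have multiplicity 0).

Argument: The character of a tensor product is the pointwise product (chi_2 * chi_4)(C) = chi_2(C) * chi_4(C):
  {e}: (1)*(3), (ab)(cd): (1)*(-1), (abc): (exp(2*I*pi/3))*(0), (acb): (exp(-2*I*pi/3))*(0)
so (chi_2 * chi_4) takes values
  {e} -> 3, (ab)(cd) -> -1, (abc) -> 0, (acb) -> 0.
Now take the inner product of this character with each irreducible chi from the table, <chi_2*chi_4, chi> = (1/12) sum_C |C| (chi_2*chi_4)(C) conj(chi(C)):
  <chi_2*chi_4, chi_1> = (1/12)[1*(3)*conj(1) + 3*(-1)*conj(1) + 4*(0)*conj(1) + 4*(0)*conj(1)]
      = (1/12)[(3) + (-3) + (0) + (0)] = 0/12 = 0
  <chi_2*chi_4, chi_2> = (1/12)[1*(3)*conj(1) + 3*(-1)*conj(1) + 4*(0)*conj(exp(2*I*pi/3)) + 4*(0)*conj(exp(-2*I*pi/3))]
      = (1/12)[(3) + (-3) + (0) + (0)] = 0/12 = 0
  <chi_2*chi_4, chi_3> = (1/12)[1*(3)*conj(1) + 3*(-1)*conj(1) + 4*(0)*conj(exp(-2*I*pi/3)) + 4*(0)*conj(exp(2*I*pi/3))]
      = (1/12)[(3) + (-3) + (0) + (0)] = 0/12 = 0
  <chi_2*chi_4, chi_4> = (1/12)[1*(3)*conj(3) + 3*(-1)*conj(-1) + 4*(0)*conj(0) + 4*(0)*conj(0)]
      = (1/12)[(9) + (3) + (0) + (0)] = 12/12 = 1
(Exp terms are combined using exp(i*s)*conj(exp(i*t)) = exp(i*(s-t)), and sums of them are collapsed using the identity that for every m > 1 the m distinct m-th roots of unity sum to 0, e.g. 1 + exp(2*I*pi/3) + exp(-2*I*pi/3) = 0.)
Hence the multiplicities are chi_4: 1. Dimension check: dim(chi_2)*dim(chi_4) = 1*3 = 3 and sum (mult * dim) = 1*3 = 3.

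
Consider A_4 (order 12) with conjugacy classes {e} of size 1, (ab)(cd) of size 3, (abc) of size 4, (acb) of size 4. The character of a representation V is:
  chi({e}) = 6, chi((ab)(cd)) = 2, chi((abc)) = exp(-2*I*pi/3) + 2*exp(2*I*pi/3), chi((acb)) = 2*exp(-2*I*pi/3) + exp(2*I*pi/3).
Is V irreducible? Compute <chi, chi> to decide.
Not irreducible (reducible): <chi, chi> = 6 > 1.

Justification: <chi, chi> = (1/|G|) sum_C |C| * |chi(C)|^2 = (1/12)[1*|6|^2 + 3*|2|^2 + 4*|exp(-2*I*pi/3) + 2*exp(2*I*pi/3)|^2 + 4*|2*exp(-2*I*pi/3) + exp(2*I*pi/3)|^2]
  = (1/12)[(36) + (12) + (12) + (12)] = 72/12 = 6.
(Exp terms are combined using exp(i*s)*conj(exp(i*t)) = exp(i*(s-t)), and sums of them are collapsed using the identity that for every m > 1 the m distinct m-th roots of unity sum to 0, e.g. 1 + exp(2*I*pi/3) + exp(-2*I*pi/3) = 0.)
A character is irreducible iff <chi, chi> = 1, so this representation is reducible.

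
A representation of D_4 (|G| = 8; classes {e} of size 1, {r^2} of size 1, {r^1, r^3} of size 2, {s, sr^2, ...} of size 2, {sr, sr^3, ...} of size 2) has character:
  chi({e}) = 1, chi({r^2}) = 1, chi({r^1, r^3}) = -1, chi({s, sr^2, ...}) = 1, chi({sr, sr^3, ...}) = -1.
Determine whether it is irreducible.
Irreducible: <chi, chi> = 1.

Details: <chi, chi> = (1/|G|) sum_C |C| * |chi(C)|^2 = (1/8)[1*|1|^2 + 1*|1|^2 + 2*|-1|^2 + 2*|1|^2 + 2*|-1|^2]
  = (1/8)[(1) + (1) + (2) + (2) + (2)] = 8/8 = 1.
A character is irreducible iff <chi, chi> = 1, so this representation is irreducible.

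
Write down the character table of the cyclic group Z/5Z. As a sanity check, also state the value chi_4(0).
Character table of Z/5Z (irreps indexed chi_0,...,chi_4 with chi_k(m) = zeta_5^(k*m), zeta_5 = exp(2*pi*i/5)):
  irrep \ class  {0} (size 1)  {1} (size 1)    {2} (size 1)    {3} (size 1)    {4} (size 1)  
  chi_0          1             1               1               1               1             
  chi_1          1             exp(2*I*pi/5)   exp(4*I*pi/5)   exp(-4*I*pi/5)  exp(-2*I*pi/5)
  chi_2          1             exp(4*I*pi/5)   exp(-2*I*pi/5)  exp(2*I*pi/5)   exp(-4*I*pi/5)
  chi_3          1             exp(-4*I*pi/5)  exp(2*I*pi/5)   exp(-2*I*pi/5)  exp(4*I*pi/5) 
  chi_4          1             exp(-2*I*pi/5)  exp(-4*I*pi/5)  exp(4*I*pi/5)   exp(2*I*pi/5) 

Spot check: chi_4(0) = zeta_5^(4*0) = zeta_5^0 = 1.

Justification: Z/5Z is abelian, so all 5 irreducible complex representations are 1-dimensional. They are given by chi_k(m) = zeta_5^(k*m) for k = 0,...,4. Row orthogonality: sum_m chi_k(m) conj(chi_l(m)) = 5 * [k = l].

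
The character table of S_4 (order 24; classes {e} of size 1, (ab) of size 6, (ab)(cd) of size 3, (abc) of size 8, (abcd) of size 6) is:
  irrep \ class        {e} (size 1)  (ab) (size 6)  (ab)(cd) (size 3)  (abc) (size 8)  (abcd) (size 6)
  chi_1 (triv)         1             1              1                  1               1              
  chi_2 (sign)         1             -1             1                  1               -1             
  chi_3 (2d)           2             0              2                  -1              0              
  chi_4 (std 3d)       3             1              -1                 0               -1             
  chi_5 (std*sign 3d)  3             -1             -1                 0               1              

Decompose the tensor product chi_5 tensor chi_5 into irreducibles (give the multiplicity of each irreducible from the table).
chi_5 tensor chi_5 = chi_1 + chi_3 + chi_4 + chi_5 (all other irreducibles have multiplicity 0).

Argument: The character of a tensor product is the pointwise product (chi_5 * chi_5)(C) = chi_5(C) * chi_5(C):
  {e}: (3)*(3), (ab): (-1)*(-1), (ab)(cd): (-1)*(-1), (abc): (0)*(0), (abcd): (1)*(1)
so (chi_5 * chi_5) takes values
  {e} -> 9, (ab) -> 1, (ab)(cd) -> 1, (abc) -> 0, (abcd) -> 1.
Now take the inner product of this character with each irreducible chi from the table, <chi_5*chi_5, chi> = (1/24) sum_C |C| (chi_5*chi_5)(C) conj(chi(C)):
  <chi_5*chi_5, chi_1> = (1/24)[1*(9)*conj(1) + 6*(1)*conj(1) + 3*(1)*conj(1) + 8*(0)*conj(1) + 6*(1)*conj(1)]
      = (1/24)[(9) + (6) + (3) + (0) + (6)] = 24/24 = 1
  <chi_5*chi_5, chi_2> = (1/24)[1*(9)*conj(1) + 6*(1)*conj(-1) + 3*(1)*conj(1) + 8*(0)*conj(1) + 6*(1)*conj(-1)]
      = (1/24)[(9) + (-6) + (3) + (0) + (-6)] = 0/24 = 0
  <chi_5*chi_5, chi_3> = (1/24)[1*(9)*conj(2) + 6*(1)*conj(0) + 3*(1)*conj(2) + 8*(0)*conj(-1) + 6*(1)*conj(0)]
      = (1/24)[(18) + (0) + (6) + (0) + (0)] = 24/24 = 1
  <chi_5*chi_5, chi_4> = (1/24)[1*(9)*conj(3) + 6*(1)*conj(1) + 3*(1)*conj(-1) + 8*(0)*conj(0) + 6*(1)*conj(-1)]
      = (1/24)[(27) + (6) + (-3) + (0) + (-6)] = 24/24 = 1
  <chi_5*chi_5, chi_5> = (1/24)[1*(9)*conj(3) + 6*(1)*conj(-1) + 3*(1)*conj(-1) + 8*(0)*conj(0) + 6*(1)*conj(1)]
      = (1/24)[(27) + (-6) + (-3) + (0) + (6)] = 24/24 = 1
Hence the multiplicities are chi_1: 1, chi_3: 1, chi_4: 1, chi_5: 1. Dimension check: dim(chi_5)*dim(chi_5) = 3*3 = 9 and sum (mult * dim) = 1*1 + 1*2 + 1*3 + 1*3 = 9.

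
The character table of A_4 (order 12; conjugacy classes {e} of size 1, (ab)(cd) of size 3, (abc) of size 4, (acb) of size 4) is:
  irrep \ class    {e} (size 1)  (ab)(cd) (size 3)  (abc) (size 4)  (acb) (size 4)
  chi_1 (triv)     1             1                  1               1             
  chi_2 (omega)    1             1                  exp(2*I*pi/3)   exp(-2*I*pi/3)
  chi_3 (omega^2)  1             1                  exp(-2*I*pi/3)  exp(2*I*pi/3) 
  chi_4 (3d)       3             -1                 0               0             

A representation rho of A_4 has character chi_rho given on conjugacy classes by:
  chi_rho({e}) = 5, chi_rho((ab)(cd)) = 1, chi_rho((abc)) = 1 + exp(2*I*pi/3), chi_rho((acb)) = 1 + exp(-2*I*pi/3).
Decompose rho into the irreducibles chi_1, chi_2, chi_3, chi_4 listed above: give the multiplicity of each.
Multiplicities: chi_1: 1, chi_2: 1, chi_3: 0, chi_4: 1.

Justification: Use <chi_rho, chi> = (1/|G|) sum_C |C| * chi_rho(C) * conj(chi(C)) with |G| = 12 for each irreducible chi in the table:
  <chi_rho, chi_1> = (1/12)[1*(5)*conj(1) + 3*(1)*conj(1) + 4*(1 + exp(2*I*pi/3))*conj(1) + 4*(1 + exp(-2*I*pi/3))*conj(1)]
      = (1/12)[(5) + (3) + (4 + 4*exp(2*I*pi/3)) + (4 + 4*exp(-2*I*pi/3))] = 12/12 = 1
  <chi_rho, chi_2> = (1/12)[1*(5)*conj(1) + 3*(1)*conj(1) + 4*(1 + exp(2*I*pi/3))*conj(exp(2*I*pi/3)) + 4*(1 + exp(-2*I*pi/3))*conj(exp(-2*I*pi/3))]
      = (1/12)[(5) + (3) + (4 + 4*exp(-2*I*pi/3)) + (4 + 4*exp(2*I*pi/3))] = 12/12 = 1
  <chi_rho, chi_3> = (1/12)[1*(5)*conj(1) + 3*(1)*conj(1) + 4*(1 + exp(2*I*pi/3))*conj(exp(-2*I*pi/3)) + 4*(1 + exp(-2*I*pi/3))*conj(exp(2*I*pi/3))]
      = (1/12)[(5) + (3) + (-4) + (-4)] = 0/12 = 0
  <chi_rho, chi_4> = (1/12)[1*(5)*conj(3) + 3*(1)*conj(-1) + 4*(1 + exp(2*I*pi/3))*conj(0) + 4*(1 + exp(-2*I*pi/3))*conj(0)]
      = (1/12)[(15) + (-3) + (0) + (0)] = 12/12 = 1
(Exp terms are combined using exp(i*s)*conj(exp(i*t)) = exp(i*(s-t)), and sums of them are collapsed using the identity that for every m > 1 the m distinct m-th roots of unity sum to 0, e.g. 1 + exp(2*I*pi/3) + exp(-2*I*pi/3) = 0.)
Dimension check: dim(rho) = sum (mult * dim) = 1*1 + 1*1 + 0*1 + 1*3 = 5 = chi_rho(e) = 5.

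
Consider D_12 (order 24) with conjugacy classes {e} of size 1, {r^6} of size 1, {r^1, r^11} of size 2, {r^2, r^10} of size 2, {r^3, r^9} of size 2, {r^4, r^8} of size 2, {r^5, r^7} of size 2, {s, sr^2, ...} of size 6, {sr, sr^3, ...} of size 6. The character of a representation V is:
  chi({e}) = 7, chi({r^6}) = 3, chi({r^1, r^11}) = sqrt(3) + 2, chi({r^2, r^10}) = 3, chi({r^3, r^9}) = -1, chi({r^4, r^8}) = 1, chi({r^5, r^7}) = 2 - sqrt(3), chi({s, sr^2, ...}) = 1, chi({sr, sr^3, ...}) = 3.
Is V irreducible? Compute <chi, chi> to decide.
Not irreducible (reducible): <chi, chi> = 7 > 1.

Argument: <chi, chi> = (1/|G|) sum_C |C| * |chi(C)|^2 = (1/24)[1*|7|^2 + 1*|3|^2 + 2*|sqrt(3) + 2|^2 + 2*|3|^2 + 2*|-1|^2 + 2*|1|^2 + 2*|2 - sqrt(3)|^2 + 6*|1|^2 + 6*|3|^2]
  = (1/24)[(49) + (9) + (8*sqrt(3) + 14) + (18) + (2) + (2) + (14 - 8*sqrt(3)) + (6) + (54)] = 168/24 = 7.
A character is irreducible iff <chi, chi> = 1, so this representation is reducible.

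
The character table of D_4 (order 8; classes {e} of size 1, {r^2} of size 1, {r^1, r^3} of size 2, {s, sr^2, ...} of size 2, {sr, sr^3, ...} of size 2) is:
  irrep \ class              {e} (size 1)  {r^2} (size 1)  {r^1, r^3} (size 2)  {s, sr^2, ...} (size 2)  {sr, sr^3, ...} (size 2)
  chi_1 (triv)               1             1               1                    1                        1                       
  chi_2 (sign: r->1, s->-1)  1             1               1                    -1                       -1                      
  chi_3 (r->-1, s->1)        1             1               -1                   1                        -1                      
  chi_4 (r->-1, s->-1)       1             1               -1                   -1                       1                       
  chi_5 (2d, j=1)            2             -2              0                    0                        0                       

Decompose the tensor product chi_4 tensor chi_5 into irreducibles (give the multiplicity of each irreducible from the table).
chi_4 tensor chi_5 = chi_5 (all other irreducibles have multiplicity 0).

Argument: The character of a tensor product is the pointwise product (chi_4 * chi_5)(C) = chi_4(C) * chi_5(C):
  {e}: (1)*(2), {r^2}: (1)*(-2), {r^1, r^3}: (-1)*(0), {s, sr^2, ...}: (-1)*(0), {sr, sr^3, ...}: (1)*(0)
so (chi_4 * chi_5) takes values
  {e} -> 2, {r^2} -> -2, {r^1, r^3} -> 0, {s, sr^2, ...} -> 0, {sr, sr^3, ...} -> 0.
Now take the inner product of this character with each irreducible chi from the table, <chi_4*chi_5, chi> = (1/8) sum_C |C| (chi_4*chi_5)(C) conj(chi(C)):
  <chi_4*chi_5, chi_1> = (1/8)[1*(2)*conj(1) + 1*(-2)*conj(1) + 2*(0)*conj(1) + 2*(0)*conj(1) + 2*(0)*conj(1)]
      = (1/8)[(2) + (-2) + (0) + (0) + (0)] = 0/8 = 0
  <chi_4*chi_5, chi_2> = (1/8)[1*(2)*conj(1) + 1*(-2)*conj(1) + 2*(0)*conj(1) + 2*(0)*conj(-1) + 2*(0)*conj(-1)]
      = (1/8)[(2) + (-2) + (0) + (0) + (0)] = 0/8 = 0
  <chi_4*chi_5, chi_3> = (1/8)[1*(2)*conj(1) + 1*(-2)*conj(1) + 2*(0)*conj(-1) + 2*(0)*conj(1) + 2*(0)*conj(-1)]
      = (1/8)[(2) + (-2) + (0) + (0) + (0)] = 0/8 = 0
  <chi_4*chi_5, chi_4> = (1/8)[1*(2)*conj(1) + 1*(-2)*conj(1) + 2*(0)*conj(-1) + 2*(0)*conj(-1) + 2*(0)*conj(1)]
      = (1/8)[(2) + (-2) + (0) + (0) + (0)] = 0/8 = 0
  <chi_4*chi_5, chi_5> = (1/8)[1*(2)*conj(2) + 1*(-2)*conj(-2) + 2*(0)*conj(0) + 2*(0)*conj(0) + 2*(0)*conj(0)]
      = (1/8)[(4) + (4) + (0) + (0) + (0)] = 8/8 = 1
Hence the multiplicities are chi_5: 1. Dimension check: dim(chi_4)*dim(chi_5) = 1*2 = 2 and sum (mult * dim) = 1*2 = 2.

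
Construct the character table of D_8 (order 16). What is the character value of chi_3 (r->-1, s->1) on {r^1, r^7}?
Conjugacy classes: {e} of size 1, {r^4} of size 1, {r^1, r^7} of size 2, {r^2, r^6} of size 2, {r^3, r^5} of size 2, {s, sr^2, ...} of size 4, {sr, sr^3, ...} of size 4.
Character table:
  irrep \ class              {e} (size 1)  {r^4} (size 1)  {r^1, r^7} (size 2)  {r^2, r^6} (size 2)  {r^3, r^5} (size 2)  {s, sr^2, ...} (size 4)  {sr, sr^3, ...} (size 4)
  chi_1 (triv)               1             1               1                    1                    1                    1                        1                       
  chi_2 (sign: r->1, s->-1)  1             1               1                    1                    1                    -1                       -1                      
  chi_3 (r->-1, s->1)        1             1               -1                   1                    -1                   1                        -1                      
  chi_4 (r->-1, s->-1)       1             1               -1                   1                    -1                   -1                       1                       
  chi_5 (2d, j=1)            2             -2              sqrt(2)              0                    -sqrt(2)             0                        0                       
  chi_6 (2d, j=2)            2             2               0                    -2                   0                    0                        0                       
  chi_7 (2d, j=3)            2             -2              -sqrt(2)             0                    sqrt(2)              0                        0                       

Spot check: chi_3 (r->-1, s->1) on {r^1, r^7} = -1.

Details: D_8 has order 2*8 = 16 with 7 conjugacy classes, hence 7 irreducibles. Sum of squared dims 1 + 1 + 1 + 1 + 4 + 4 + 4 = 16 = |G|. Linear characters come from the abelianisation; the 2-dimensional irreps have character r^k -> 2*cos(2*pi*j*k/8), reflections -> 0.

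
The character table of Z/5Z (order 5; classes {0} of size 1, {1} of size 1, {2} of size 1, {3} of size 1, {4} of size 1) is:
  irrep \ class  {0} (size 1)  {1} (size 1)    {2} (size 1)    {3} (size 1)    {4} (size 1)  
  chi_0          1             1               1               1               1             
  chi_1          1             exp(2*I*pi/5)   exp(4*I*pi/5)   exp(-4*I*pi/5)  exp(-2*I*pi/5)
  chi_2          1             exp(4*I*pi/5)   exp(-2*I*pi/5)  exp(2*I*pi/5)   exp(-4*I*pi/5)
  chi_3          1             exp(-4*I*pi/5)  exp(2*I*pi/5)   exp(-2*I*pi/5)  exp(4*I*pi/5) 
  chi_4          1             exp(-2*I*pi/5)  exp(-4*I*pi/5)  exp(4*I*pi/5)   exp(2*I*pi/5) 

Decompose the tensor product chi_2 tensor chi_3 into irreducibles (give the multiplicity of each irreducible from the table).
chi_2 tensor chi_3 = chi_0 (all other irreducibles have multiplicity 0).

Details: The character of a tensor product is the pointwise product (chi_2 * chi_3)(C) = chi_2(C) * chi_3(C):
  {0}: (1)*(1), {1}: (exp(4*I*pi/5))*(exp(-4*I*pi/5)), {2}: (exp(-2*I*pi/5))*(exp(2*I*pi/5)), {3}: (exp(2*I*pi/5))*(exp(-2*I*pi/5)), {4}: (exp(-4*I*pi/5))*(exp(4*I*pi/5))
so (chi_2 * chi_3) takes values
  {0} -> 1, {1} -> 1, {2} -> 1, {3} -> 1, {4} -> 1.
Now take the inner product of this character with each irreducible chi from the table, <chi_2*chi_3, chi> = (1/5) sum_C |C| (chi_2*chi_3)(C) conj(chi(C)):
  <chi_2*chi_3, chi_0> = (1/5)[1*(1)*conj(1) + 1*(1)*conj(1) + 1*(1)*conj(1) + 1*(1)*conj(1) + 1*(1)*conj(1)]
      = (1/5)[(1) + (1) + (1) + (1) + (1)] = 5/5 = 1
  <chi_2*chi_3, chi_1> = (1/5)[1*(1)*conj(1) + 1*(1)*conj(exp(2*I*pi/5)) + 1*(1)*conj(exp(4*I*pi/5)) + 1*(1)*conj(exp(-4*I*pi/5)) + 1*(1)*conj(exp(-2*I*pi/5))]
      = (1/5)[(1) + (exp(-2*I*pi/5)) + (exp(-4*I*pi/5)) + (exp(4*I*pi/5)) + (exp(2*I*pi/5))] = 0/5 = 0
  <chi_2*chi_3, chi_2> = (1/5)[1*(1)*conj(1) + 1*(1)*conj(exp(4*I*pi/5)) + 1*(1)*conj(exp(-2*I*pi/5)) + 1*(1)*conj(exp(2*I*pi/5)) + 1*(1)*conj(exp(-4*I*pi/5))]
      = (1/5)[(1) + (exp(-4*I*pi/5)) + (exp(2*I*pi/5)) + (exp(-2*I*pi/5)) + (exp(4*I*pi/5))] = 0/5 = 0
  <chi_2*chi_3, chi_3> = (1/5)[1*(1)*conj(1) + 1*(1)*conj(exp(-4*I*pi/5)) + 1*(1)*conj(exp(2*I*pi/5)) + 1*(1)*conj(exp(-2*I*pi/5)) + 1*(1)*conj(exp(4*I*pi/5))]
      = (1/5)[(1) + (exp(4*I*pi/5)) + (exp(-2*I*pi/5)) + (exp(2*I*pi/5)) + (exp(-4*I*pi/5))] = 0/5 = 0
  <chi_2*chi_3, chi_4> = (1/5)[1*(1)*conj(1) + 1*(1)*conj(exp(-2*I*pi/5)) + 1*(1)*conj(exp(-4*I*pi/5)) + 1*(1)*conj(exp(4*I*pi/5)) + 1*(1)*conj(exp(2*I*pi/5))]
      = (1/5)[(1) + (exp(2*I*pi/5)) + (exp(4*I*pi/5)) + (exp(-4*I*pi/5)) + (exp(-2*I*pi/5))] = 0/5 = 0
(Exp terms are combined using exp(i*s)*conj(exp(i*t)) = exp(i*(s-t)), and sums of them are collapsed using the identity that for every m > 1 the m distinct m-th roots of unity sum to 0, e.g. 1 + exp(2*I*pi/3) + exp(-2*I*pi/3) = 0.)
Hence the multiplicities are chi_0: 1. Dimension check: dim(chi_2)*dim(chi_3) = 1*1 = 1 and sum (mult * dim) = 1*1 = 1.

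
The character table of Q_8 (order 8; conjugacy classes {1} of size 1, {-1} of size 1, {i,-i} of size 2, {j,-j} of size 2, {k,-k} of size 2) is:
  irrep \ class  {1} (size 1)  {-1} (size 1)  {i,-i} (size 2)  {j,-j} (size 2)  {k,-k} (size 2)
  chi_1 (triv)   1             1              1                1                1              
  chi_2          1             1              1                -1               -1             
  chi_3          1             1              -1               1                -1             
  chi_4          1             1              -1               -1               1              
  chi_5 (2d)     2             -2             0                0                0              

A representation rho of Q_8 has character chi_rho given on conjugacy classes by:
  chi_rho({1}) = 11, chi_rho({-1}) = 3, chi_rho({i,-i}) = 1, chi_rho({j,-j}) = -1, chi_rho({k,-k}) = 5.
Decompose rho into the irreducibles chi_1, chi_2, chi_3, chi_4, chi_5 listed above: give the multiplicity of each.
Multiplicities: chi_1: 3, chi_2: 1, chi_3: 0, chi_4: 3, chi_5: 2.

Proof sketch: Use <chi_rho, chi> = (1/|G|) sum_C |C| * chi_rho(C) * conj(chi(C)) with |G| = 8 for each irreducible chi in the table:
  <chi_rho, chi_1> = (1/8)[1*(11)*conj(1) + 1*(3)*conj(1) + 2*(1)*conj(1) + 2*(-1)*conj(1) + 2*(5)*conj(1)]
      = (1/8)[(11) + (3) + (2) + (-2) + (10)] = 24/8 = 3
  <chi_rho, chi_2> = (1/8)[1*(11)*conj(1) + 1*(3)*conj(1) + 2*(1)*conj(1) + 2*(-1)*conj(-1) + 2*(5)*conj(-1)]
      = (1/8)[(11) + (3) + (2) + (2) + (-10)] = 8/8 = 1
  <chi_rho, chi_3> = (1/8)[1*(11)*conj(1) + 1*(3)*conj(1) + 2*(1)*conj(-1) + 2*(-1)*conj(1) + 2*(5)*conj(-1)]
      = (1/8)[(11) + (3) + (-2) + (-2) + (-10)] = 0/8 = 0
  <chi_rho, chi_4> = (1/8)[1*(11)*conj(1) + 1*(3)*conj(1) + 2*(1)*conj(-1) + 2*(-1)*conj(-1) + 2*(5)*conj(1)]
      = (1/8)[(11) + (3) + (-2) + (2) + (10)] = 24/8 = 3
  <chi_rho, chi_5> = (1/8)[1*(11)*conj(2) + 1*(3)*conj(-2) + 2*(1)*conj(0) + 2*(-1)*conj(0) + 2*(5)*conj(0)]
      = (1/8)[(22) + (-6) + (0) + (0) + (0)] = 16/8 = 2
Dimension check: dim(rho) = sum (mult * dim) = 3*1 + 1*1 + 0*1 + 3*1 + 2*2 = 11 = chi_rho(e) = 11.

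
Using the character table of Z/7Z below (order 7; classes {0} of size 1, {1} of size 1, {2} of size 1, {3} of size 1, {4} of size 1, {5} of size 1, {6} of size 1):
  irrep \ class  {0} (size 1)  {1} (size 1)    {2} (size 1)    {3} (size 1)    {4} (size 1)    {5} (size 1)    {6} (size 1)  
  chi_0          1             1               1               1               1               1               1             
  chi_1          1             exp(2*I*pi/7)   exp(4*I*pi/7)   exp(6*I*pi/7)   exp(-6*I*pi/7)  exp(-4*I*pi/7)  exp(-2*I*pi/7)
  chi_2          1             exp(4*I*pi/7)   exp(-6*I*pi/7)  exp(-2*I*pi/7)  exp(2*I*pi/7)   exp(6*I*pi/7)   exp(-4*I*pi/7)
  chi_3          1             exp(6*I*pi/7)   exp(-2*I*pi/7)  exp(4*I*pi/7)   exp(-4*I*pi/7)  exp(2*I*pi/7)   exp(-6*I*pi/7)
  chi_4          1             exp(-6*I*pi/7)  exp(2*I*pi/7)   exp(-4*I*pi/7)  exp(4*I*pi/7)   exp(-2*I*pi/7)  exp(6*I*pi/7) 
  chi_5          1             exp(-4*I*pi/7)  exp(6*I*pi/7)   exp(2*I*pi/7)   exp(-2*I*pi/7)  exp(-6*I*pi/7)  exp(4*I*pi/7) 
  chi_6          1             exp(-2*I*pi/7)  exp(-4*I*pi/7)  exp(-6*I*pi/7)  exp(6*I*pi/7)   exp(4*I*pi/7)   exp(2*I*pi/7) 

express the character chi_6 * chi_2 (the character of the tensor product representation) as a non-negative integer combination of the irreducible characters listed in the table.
chi_6 tensor chi_2 = chi_1 (all other irreducibles have multiplicity 0).

Details: The character of a tensor product is the pointwise product (chi_6 * chi_2)(C) = chi_6(C) * chi_2(C):
  {0}: (1)*(1), {1}: (exp(-2*I*pi/7))*(exp(4*I*pi/7)), {2}: (exp(-4*I*pi/7))*(exp(-6*I*pi/7)), {3}: (exp(-6*I*pi/7))*(exp(-2*I*pi/7)), {4}: (exp(6*I*pi/7))*(exp(2*I*pi/7)), {5}: (exp(4*I*pi/7))*(exp(6*I*pi/7)), {6}: (exp(2*I*pi/7))*(exp(-4*I*pi/7))
so (chi_6 * chi_2) takes values
  {0} -> 1, {1} -> exp(2*I*pi/7), {2} -> exp(4*I*pi/7), {3} -> exp(6*I*pi/7), {4} -> exp(-6*I*pi/7), {5} -> exp(-4*I*pi/7), {6} -> exp(-2*I*pi/7).
Now take the inner product of this character with each irreducible chi from the table, <chi_6*chi_2, chi> = (1/7) sum_C |C| (chi_6*chi_2)(C) conj(chi(C)):
  <chi_6*chi_2, chi_0> = (1/7)[1*(1)*conj(1) + 1*(exp(2*I*pi/7))*conj(1) + 1*(exp(4*I*pi/7))*conj(1) + 1*(exp(6*I*pi/7))*conj(1) + 1*(exp(-6*I*pi/7))*conj(1) + 1*(exp(-4*I*pi/7))*conj(1) + 1*(exp(-2*I*pi/7))*conj(1)]
      = (1/7)[(1) + (exp(2*I*pi/7)) + (exp(4*I*pi/7)) + (exp(6*I*pi/7)) + (exp(-6*I*pi/7)) + (exp(-4*I*pi/7)) + (exp(-2*I*pi/7))] = 0/7 = 0
  <chi_6*chi_2, chi_1> = (1/7)[1*(1)*conj(1) + 1*(exp(2*I*pi/7))*conj(exp(2*I*pi/7)) + 1*(exp(4*I*pi/7))*conj(exp(4*I*pi/7)) + 1*(exp(6*I*pi/7))*conj(exp(6*I*pi/7)) + 1*(exp(-6*I*pi/7))*conj(exp(-6*I*pi/7)) + 1*(exp(-4*I*pi/7))*conj(exp(-4*I*pi/7)) + 1*(exp(-2*I*pi/7))*conj(exp(-2*I*pi/7))]
      = (1/7)[(1) + (1) + (1) + (1) + (1) + (1) + (1)] = 7/7 = 1
  <chi_6*chi_2, chi_2> = (1/7)[1*(1)*conj(1) + 1*(exp(2*I*pi/7))*conj(exp(4*I*pi/7)) + 1*(exp(4*I*pi/7))*conj(exp(-6*I*pi/7)) + 1*(exp(6*I*pi/7))*conj(exp(-2*I*pi/7)) + 1*(exp(-6*I*pi/7))*conj(exp(2*I*pi/7)) + 1*(exp(-4*I*pi/7))*conj(exp(6*I*pi/7)) + 1*(exp(-2*I*pi/7))*conj(exp(-4*I*pi/7))]
      = (1/7)[(1) + (exp(-2*I*pi/7)) + (exp(-4*I*pi/7)) + (exp(-6*I*pi/7)) + (exp(6*I*pi/7)) + (exp(4*I*pi/7)) + (exp(2*I*pi/7))] = 0/7 = 0
  <chi_6*chi_2, chi_3> = (1/7)[1*(1)*conj(1) + 1*(exp(2*I*pi/7))*conj(exp(6*I*pi/7)) + 1*(exp(4*I*pi/7))*conj(exp(-2*I*pi/7)) + 1*(exp(6*I*pi/7))*conj(exp(4*I*pi/7)) + 1*(exp(-6*I*pi/7))*conj(exp(-4*I*pi/7)) + 1*(exp(-4*I*pi/7))*conj(exp(2*I*pi/7)) + 1*(exp(-2*I*pi/7))*conj(exp(-6*I*pi/7))]
      = (1/7)[(1) + (exp(-4*I*pi/7)) + (exp(6*I*pi/7)) + (exp(2*I*pi/7)) + (exp(-2*I*pi/7)) + (exp(-6*I*pi/7)) + (exp(4*I*pi/7))] = 0/7 = 0
  <chi_6*chi_2, chi_4> = (1/7)[1*(1)*conj(1) + 1*(exp(2*I*pi/7))*conj(exp(-6*I*pi/7)) + 1*(exp(4*I*pi/7))*conj(exp(2*I*pi/7)) + 1*(exp(6*I*pi/7))*conj(exp(-4*I*pi/7)) + 1*(exp(-6*I*pi/7))*conj(exp(4*I*pi/7)) + 1*(exp(-4*I*pi/7))*conj(exp(-2*I*pi/7)) + 1*(exp(-2*I*pi/7))*conj(exp(6*I*pi/7))]
      = (1/7)[(1) + (exp(-6*I*pi/7)) + (exp(2*I*pi/7)) + (exp(-4*I*pi/7)) + (exp(4*I*pi/7)) + (exp(-2*I*pi/7)) + (exp(6*I*pi/7))] = 0/7 = 0
  <chi_6*chi_2, chi_5> = (1/7)[1*(1)*conj(1) + 1*(exp(2*I*pi/7))*conj(exp(-4*I*pi/7)) + 1*(exp(4*I*pi/7))*conj(exp(6*I*pi/7)) + 1*(exp(6*I*pi/7))*conj(exp(2*I*pi/7)) + 1*(exp(-6*I*pi/7))*conj(exp(-2*I*pi/7)) + 1*(exp(-4*I*pi/7))*conj(exp(-6*I*pi/7)) + 1*(exp(-2*I*pi/7))*conj(exp(4*I*pi/7))]
      = (1/7)[(1) + (exp(6*I*pi/7)) + (exp(-2*I*pi/7)) + (exp(4*I*pi/7)) + (exp(-4*I*pi/7)) + (exp(2*I*pi/7)) + (exp(-6*I*pi/7))] = 0/7 = 0
  <chi_6*chi_2, chi_6> = (1/7)[1*(1)*conj(1) + 1*(exp(2*I*pi/7))*conj(exp(-2*I*pi/7)) + 1*(exp(4*I*pi/7))*conj(exp(-4*I*pi/7)) + 1*(exp(6*I*pi/7))*conj(exp(-6*I*pi/7)) + 1*(exp(-6*I*pi/7))*conj(exp(6*I*pi/7)) + 1*(exp(-4*I*pi/7))*conj(exp(4*I*pi/7)) + 1*(exp(-2*I*pi/7))*conj(exp(2*I*pi/7))]
      = (1/7)[(1) + (exp(4*I*pi/7)) + (exp(-6*I*pi/7)) + (exp(-2*I*pi/7)) + (exp(2*I*pi/7)) + (exp(6*I*pi/7)) + (exp(-4*I*pi/7))] = 0/7 = 0
(Exp terms are combined using exp(i*s)*conj(exp(i*t)) = exp(i*(s-t)), and sums of them are collapsed using the identity that for every m > 1 the m distinct m-th roots of unity sum to 0, e.g. 1 + exp(2*I*pi/3) + exp(-2*I*pi/3) = 0.)
Hence the multiplicities are chi_1: 1. Dimension check: dim(chi_6)*dim(chi_2) = 1*1 = 1 and sum (mult * dim) = 1*1 = 1.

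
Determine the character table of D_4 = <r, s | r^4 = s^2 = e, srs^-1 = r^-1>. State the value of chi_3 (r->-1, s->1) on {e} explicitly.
Conjugacy classes: {e} of size 1, {r^2} of size 1, {r^1, r^3} of size 2, {s, sr^2, ...} of size 2, {sr, sr^3, ...} of size 2.
Character table:
  irrep \ class              {e} (size 1)  {r^2} (size 1)  {r^1, r^3} (size 2)  {s, sr^2, ...} (size 2)  {sr, sr^3, ...} (size 2)
  chi_1 (triv)               1             1               1                    1                        1                       
  chi_2 (sign: r->1, s->-1)  1             1               1                    -1                       -1                      
  chi_3 (r->-1, s->1)        1             1               -1                   1                        -1                      
  chi_4 (r->-1, s->-1)       1             1               -1                   -1                       1                       
  chi_5 (2d, j=1)            2             -2              0                    0                        0                       

Spot check: chi_3 (r->-1, s->1) on {e} = 1.

D_4 has order 2*4 = 8 with 5 conjugacy classes, hence 5 irreducibles. Sum of squared dims 1 + 1 + 1 + 1 + 4 = 8 = |G|. Linear characters come from the abelianisation; the 2-dimensional irreps have character r^k -> 2*cos(2*pi*j*k/4), reflections -> 0.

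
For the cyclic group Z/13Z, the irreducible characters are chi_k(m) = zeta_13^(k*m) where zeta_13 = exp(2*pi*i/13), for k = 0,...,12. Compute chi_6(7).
chi_6(7) = zeta_13^42 = exp(6*I*pi/13)

Why: chi_6(7) = zeta_13^(6*7) = zeta_13^42. Since zeta_13^13 = 1, this equals zeta_13^3 = exp(2*pi*i*3/13) = exp(6*I*pi/13).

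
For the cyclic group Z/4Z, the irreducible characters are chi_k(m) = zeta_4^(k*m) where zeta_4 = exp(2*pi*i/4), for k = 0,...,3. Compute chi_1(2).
chi_1(2) = zeta_4^2 = -1

Argument: chi_1(2) = zeta_4^(1*2) = zeta_4^2. Since zeta_4^4 = 1, this equals zeta_4^2 = exp(2*pi*i*2/4) = -1.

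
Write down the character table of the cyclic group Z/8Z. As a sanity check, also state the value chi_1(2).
Character table of Z/8Z (irreps indexed chi_0,...,chi_7 with chi_k(m) = zeta_8^(k*m), zeta_8 = exp(2*pi*i/8)):
  irrep \ class  {0} (size 1)  {1} (size 1)    {2} (size 1)  {3} (size 1)    {4} (size 1)  {5} (size 1)    {6} (size 1)  {7} (size 1)  
  chi_0          1             1               1             1               1             1               1             1             
  chi_1          1             exp(I*pi/4)     I             exp(3*I*pi/4)   -1            exp(-3*I*pi/4)  -I            exp(-I*pi/4)  
  chi_2          1             I               -1            -I              1             I               -1            -I            
  chi_3          1             exp(3*I*pi/4)   -I            exp(I*pi/4)     -1            exp(-I*pi/4)    I             exp(-3*I*pi/4)
  chi_4          1             -1              1             -1              1             -1              1             -1            
  chi_5          1             exp(-3*I*pi/4)  I             exp(-I*pi/4)    -1            exp(I*pi/4)     -I            exp(3*I*pi/4) 
  chi_6          1             -I              -1            I               1             -I              -1            I             
  chi_7          1             exp(-I*pi/4)    -I            exp(-3*I*pi/4)  -1            exp(3*I*pi/4)   I             exp(I*pi/4)   

Spot check: chi_1(2) = zeta_8^(1*2) = zeta_8^2 = I.

Why: Z/8Z is abelian, so all 8 irreducible complex representations are 1-dimensional. They are given by chi_k(m) = zeta_8^(k*m) for k = 0,...,7. Row orthogonality: sum_m chi_k(m) conj(chi_l(m)) = 8 * [k = l].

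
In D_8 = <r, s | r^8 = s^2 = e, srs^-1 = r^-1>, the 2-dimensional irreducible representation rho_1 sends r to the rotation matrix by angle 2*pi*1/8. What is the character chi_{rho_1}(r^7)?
chi_{rho_1}(r^7) = 2*cos(2*pi*1*7/8) = sqrt(2)

Working: rho_1(r^7) is rotation by angle 2*pi*1*7/8, whose trace is 2*cos(2*pi*1*7/8) = sqrt(2).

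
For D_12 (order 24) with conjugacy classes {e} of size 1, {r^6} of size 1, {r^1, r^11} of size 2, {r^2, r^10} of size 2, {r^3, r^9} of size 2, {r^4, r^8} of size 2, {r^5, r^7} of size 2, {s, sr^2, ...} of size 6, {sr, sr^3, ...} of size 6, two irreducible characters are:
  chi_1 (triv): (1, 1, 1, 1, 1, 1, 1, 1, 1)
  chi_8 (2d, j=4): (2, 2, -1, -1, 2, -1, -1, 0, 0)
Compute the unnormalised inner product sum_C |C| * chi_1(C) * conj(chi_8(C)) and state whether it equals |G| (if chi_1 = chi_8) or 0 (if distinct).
Sum = 0; so <chi_1, chi_8> = 0 (distinct irreducibles are orthogonal).

Compute term by term over conjugacy classes (|C| * chi_1(C) * conj(chi_8(C))):
  1*(1)*conj(2) + 1*(1)*conj(2) + 2*(1)*conj(-1) + 2*(1)*conj(-1) + 2*(1)*conj(2) + 2*(1)*conj(-1) + 2*(1)*conj(-1) + 6*(1)*conj(0) + 6*(1)*conj(0)
  = (2) + (2) + (-2) + (-2) + (4) + (-2) + (-2) + (0) + (0)
  = 0.
Dividing by |G| = 24 gives 0/24 = 0, matching the row-orthogonality relation <chi_1, chi_8> = [chi_1 = chi_8].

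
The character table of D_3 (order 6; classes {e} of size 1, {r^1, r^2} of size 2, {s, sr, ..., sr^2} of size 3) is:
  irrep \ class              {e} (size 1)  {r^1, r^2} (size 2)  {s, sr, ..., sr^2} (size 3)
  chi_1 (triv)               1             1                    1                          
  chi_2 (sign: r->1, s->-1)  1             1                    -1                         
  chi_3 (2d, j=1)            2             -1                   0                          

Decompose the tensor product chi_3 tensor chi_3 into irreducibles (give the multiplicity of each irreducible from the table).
chi_3 tensor chi_3 = chi_1 + chi_2 + chi_3 (all other irreducibles have multiplicity 0).

Reasoning: The character of a tensor product is the pointwise product (chi_3 * chi_3)(C) = chi_3(C) * chi_3(C):
  {e}: (2)*(2), {r^1, r^2}: (-1)*(-1), {s, sr, ..., sr^2}: (0)*(0)
so (chi_3 * chi_3) takes values
  {e} -> 4, {r^1, r^2} -> 1, {s, sr, ..., sr^2} -> 0.
Now take the inner product of this character with each irreducible chi from the table, <chi_3*chi_3, chi> = (1/6) sum_C |C| (chi_3*chi_3)(C) conj(chi(C)):
  <chi_3*chi_3, chi_1> = (1/6)[1*(4)*conj(1) + 2*(1)*conj(1) + 3*(0)*conj(1)]
      = (1/6)[(4) + (2) + (0)] = 6/6 = 1
  <chi_3*chi_3, chi_2> = (1/6)[1*(4)*conj(1) + 2*(1)*conj(1) + 3*(0)*conj(-1)]
      = (1/6)[(4) + (2) + (0)] = 6/6 = 1
  <chi_3*chi_3, chi_3> = (1/6)[1*(4)*conj(2) + 2*(1)*conj(-1) + 3*(0)*conj(0)]
      = (1/6)[(8) + (-2) + (0)] = 6/6 = 1
Hence the multiplicities are chi_1: 1, chi_2: 1, chi_3: 1. Dimension check: dim(chi_3)*dim(chi_3) = 2*2 = 4 and sum (mult * dim) = 1*1 + 1*1 + 1*2 = 4.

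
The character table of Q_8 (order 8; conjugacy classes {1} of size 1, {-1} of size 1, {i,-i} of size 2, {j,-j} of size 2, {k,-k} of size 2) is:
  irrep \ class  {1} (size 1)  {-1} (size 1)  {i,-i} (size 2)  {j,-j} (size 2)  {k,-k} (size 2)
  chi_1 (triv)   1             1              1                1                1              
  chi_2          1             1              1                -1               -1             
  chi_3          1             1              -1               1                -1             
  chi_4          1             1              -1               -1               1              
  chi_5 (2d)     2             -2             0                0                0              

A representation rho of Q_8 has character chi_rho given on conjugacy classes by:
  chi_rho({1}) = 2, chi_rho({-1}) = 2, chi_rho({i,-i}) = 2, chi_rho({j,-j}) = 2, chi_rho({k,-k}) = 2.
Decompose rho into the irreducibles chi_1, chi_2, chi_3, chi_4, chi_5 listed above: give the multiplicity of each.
Multiplicities: chi_1: 2, chi_2: 0, chi_3: 0, chi_4: 0, chi_5: 0.

Argument: Use <chi_rho, chi> = (1/|G|) sum_C |C| * chi_rho(C) * conj(chi(C)) with |G| = 8 for each irreducible chi in the table:
  <chi_rho, chi_1> = (1/8)[1*(2)*conj(1) + 1*(2)*conj(1) + 2*(2)*conj(1) + 2*(2)*conj(1) + 2*(2)*conj(1)]
      = (1/8)[(2) + (2) + (4) + (4) + (4)] = 16/8 = 2
  <chi_rho, chi_2> = (1/8)[1*(2)*conj(1) + 1*(2)*conj(1) + 2*(2)*conj(1) + 2*(2)*conj(-1) + 2*(2)*conj(-1)]
      = (1/8)[(2) + (2) + (4) + (-4) + (-4)] = 0/8 = 0
  <chi_rho, chi_3> = (1/8)[1*(2)*conj(1) + 1*(2)*conj(1) + 2*(2)*conj(-1) + 2*(2)*conj(1) + 2*(2)*conj(-1)]
      = (1/8)[(2) + (2) + (-4) + (4) + (-4)] = 0/8 = 0
  <chi_rho, chi_4> = (1/8)[1*(2)*conj(1) + 1*(2)*conj(1) + 2*(2)*conj(-1) + 2*(2)*conj(-1) + 2*(2)*conj(1)]
      = (1/8)[(2) + (2) + (-4) + (-4) + (4)] = 0/8 = 0
  <chi_rho, chi_5> = (1/8)[1*(2)*conj(2) + 1*(2)*conj(-2) + 2*(2)*conj(0) + 2*(2)*conj(0) + 2*(2)*conj(0)]
      = (1/8)[(4) + (-4) + (0) + (0) + (0)] = 0/8 = 0
Dimension check: dim(rho) = sum (mult * dim) = 2*1 + 0*1 + 0*1 + 0*1 + 0*2 = 2 = chi_rho(e) = 2.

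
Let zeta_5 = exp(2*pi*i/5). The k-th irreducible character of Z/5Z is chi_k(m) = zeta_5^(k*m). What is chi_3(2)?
chi_3(2) = zeta_5^6 = exp(2*I*pi/5)

Solution. chi_3(2) = zeta_5^(3*2) = zeta_5^6. Since zeta_5^5 = 1, this equals zeta_5^1 = exp(2*pi*i*1/5) = exp(2*I*pi/5).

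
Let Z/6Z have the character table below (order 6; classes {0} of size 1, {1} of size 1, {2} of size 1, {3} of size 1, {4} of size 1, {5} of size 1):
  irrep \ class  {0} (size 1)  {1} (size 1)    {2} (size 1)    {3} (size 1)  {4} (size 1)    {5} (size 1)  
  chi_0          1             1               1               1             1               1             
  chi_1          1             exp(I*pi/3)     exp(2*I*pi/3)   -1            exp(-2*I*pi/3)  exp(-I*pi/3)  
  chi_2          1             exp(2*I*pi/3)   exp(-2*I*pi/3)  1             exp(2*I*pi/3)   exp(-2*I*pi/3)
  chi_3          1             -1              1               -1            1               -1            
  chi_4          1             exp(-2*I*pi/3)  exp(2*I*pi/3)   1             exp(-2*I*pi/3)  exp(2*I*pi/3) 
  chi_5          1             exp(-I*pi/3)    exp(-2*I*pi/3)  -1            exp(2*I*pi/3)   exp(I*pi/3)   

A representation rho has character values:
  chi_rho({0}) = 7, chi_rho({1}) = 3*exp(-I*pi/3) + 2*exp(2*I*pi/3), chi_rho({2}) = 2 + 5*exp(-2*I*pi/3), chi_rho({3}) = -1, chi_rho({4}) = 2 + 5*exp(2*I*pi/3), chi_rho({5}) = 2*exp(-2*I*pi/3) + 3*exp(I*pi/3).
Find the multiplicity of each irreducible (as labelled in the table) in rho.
Multiplicities: chi_0: 1, chi_1: 0, chi_2: 2, chi_3: 1, chi_4: 0, chi_5: 3.

Why: Use <chi_rho, chi> = (1/|G|) sum_C |C| * chi_rho(C) * conj(chi(C)) with |G| = 6 for each irreducible chi in the table:
  <chi_rho, chi_0> = (1/6)[1*(7)*conj(1) + 1*(3*exp(-I*pi/3) + 2*exp(2*I*pi/3))*conj(1) + 1*(2 + 5*exp(-2*I*pi/3))*conj(1) + 1*(-1)*conj(1) + 1*(2 + 5*exp(2*I*pi/3))*conj(1) + 1*(2*exp(-2*I*pi/3) + 3*exp(I*pi/3))*conj(1)]
      = (1/6)[(7) + (3*exp(-I*pi/3) + 2*exp(2*I*pi/3)) + (2 + 5*exp(-2*I*pi/3)) + (-1) + (2 + 5*exp(2*I*pi/3)) + (2*exp(-2*I*pi/3) + 3*exp(I*pi/3))] = 6/6 = 1
  <chi_rho, chi_1> = (1/6)[1*(7)*conj(1) + 1*(3*exp(-I*pi/3) + 2*exp(2*I*pi/3))*conj(exp(I*pi/3)) + 1*(2 + 5*exp(-2*I*pi/3))*conj(exp(2*I*pi/3)) + 1*(-1)*conj(-1) + 1*(2 + 5*exp(2*I*pi/3))*conj(exp(-2*I*pi/3)) + 1*(2*exp(-2*I*pi/3) + 3*exp(I*pi/3))*conj(exp(-I*pi/3))]
      = (1/6)[(7) + (3*exp(-2*I*pi/3) + 2*exp(I*pi/3)) + (2*exp(-2*I*pi/3) + 5*exp(2*I*pi/3)) + (1) + (5*exp(-2*I*pi/3) + 2*exp(2*I*pi/3)) + (2*exp(-I*pi/3) + 3*exp(2*I*pi/3))] = 0/6 = 0
  <chi_rho, chi_2> = (1/6)[1*(7)*conj(1) + 1*(3*exp(-I*pi/3) + 2*exp(2*I*pi/3))*conj(exp(2*I*pi/3)) + 1*(2 + 5*exp(-2*I*pi/3))*conj(exp(-2*I*pi/3)) + 1*(-1)*conj(1) + 1*(2 + 5*exp(2*I*pi/3))*conj(exp(2*I*pi/3)) + 1*(2*exp(-2*I*pi/3) + 3*exp(I*pi/3))*conj(exp(-2*I*pi/3))]
      = (1/6)[(7) + (-1) + (5 + 2*exp(2*I*pi/3)) + (-1) + (5 + 2*exp(-2*I*pi/3)) + (-1)] = 12/6 = 2
  <chi_rho, chi_3> = (1/6)[1*(7)*conj(1) + 1*(3*exp(-I*pi/3) + 2*exp(2*I*pi/3))*conj(-1) + 1*(2 + 5*exp(-2*I*pi/3))*conj(1) + 1*(-1)*conj(-1) + 1*(2 + 5*exp(2*I*pi/3))*conj(1) + 1*(2*exp(-2*I*pi/3) + 3*exp(I*pi/3))*conj(-1)]
      = (1/6)[(7) + (-2*exp(2*I*pi/3) - 3*exp(-I*pi/3)) + (2 + 5*exp(-2*I*pi/3)) + (1) + (2 + 5*exp(2*I*pi/3)) + (-3*exp(I*pi/3) - 2*exp(-2*I*pi/3))] = 6/6 = 1
  <chi_rho, chi_4> = (1/6)[1*(7)*conj(1) + 1*(3*exp(-I*pi/3) + 2*exp(2*I*pi/3))*conj(exp(-2*I*pi/3)) + 1*(2 + 5*exp(-2*I*pi/3))*conj(exp(2*I*pi/3)) + 1*(-1)*conj(1) + 1*(2 + 5*exp(2*I*pi/3))*conj(exp(-2*I*pi/3)) + 1*(2*exp(-2*I*pi/3) + 3*exp(I*pi/3))*conj(exp(2*I*pi/3))]
      = (1/6)[(7) + (2*exp(-2*I*pi/3) + 3*exp(I*pi/3)) + (2*exp(-2*I*pi/3) + 5*exp(2*I*pi/3)) + (-1) + (5*exp(-2*I*pi/3) + 2*exp(2*I*pi/3)) + (3*exp(-I*pi/3) + 2*exp(2*I*pi/3))] = 0/6 = 0
  <chi_rho, chi_5> = (1/6)[1*(7)*conj(1) + 1*(3*exp(-I*pi/3) + 2*exp(2*I*pi/3))*conj(exp(-I*pi/3)) + 1*(2 + 5*exp(-2*I*pi/3))*conj(exp(-2*I*pi/3)) + 1*(-1)*conj(-1) + 1*(2 + 5*exp(2*I*pi/3))*conj(exp(2*I*pi/3)) + 1*(2*exp(-2*I*pi/3) + 3*exp(I*pi/3))*conj(exp(I*pi/3))]
      = (1/6)[(7) + (1) + (5 + 2*exp(2*I*pi/3)) + (1) + (5 + 2*exp(-2*I*pi/3)) + (1)] = 18/6 = 3
(Exp terms are combined using exp(i*s)*conj(exp(i*t)) = exp(i*(s-t)), and sums of them are collapsed using the identity that for every m > 1 the m distinct m-th roots of unity sum to 0, e.g. 1 + exp(2*I*pi/3) + exp(-2*I*pi/3) = 0.)
Dimension check: dim(rho) = sum (mult * dim) = 1*1 + 0*1 + 2*1 + 1*1 + 0*1 + 3*1 = 7 = chi_rho(e) = 7.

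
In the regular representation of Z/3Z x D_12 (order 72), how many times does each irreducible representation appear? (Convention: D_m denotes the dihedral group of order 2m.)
Each irreducible V_i of dimension d_i appears with multiplicity d_i, i.e. rho_reg = (direct sum over all irreducibles V_i) d_i V_i. The irreducible dimensions for Z/3Z x D_12 are 1, 1, 1, 1, 1, 1, 1, 1, 1, 1, 1, 1, 2, 2, 2, 2, 2, 2, 2, 2, 2, 2, 2, 2, 2, 2, 2: 12 irreducibles of dimension 1, each with multiplicity 1; 15 irreducibles of dimension 2, each with multiplicity 2. Total dimension 12*1*1 + 15*2*2 = 72 = |G|.

Details: General theorem: in the regular representation of a finite group G, each irreducible appears with multiplicity equal to its dimension. Check: dim(rho_reg) = sum d_i^2 = 1 + 1 + 1 + 1 + 1 + 1 + 1 + 1 + 1 + 1 + 1 + 1 + 4 + 4 + 4 + 4 + 4 + 4 + 4 + 4 + 4 + 4 + 4 + 4 + 4 + 4 + 4 = 72 = |G|.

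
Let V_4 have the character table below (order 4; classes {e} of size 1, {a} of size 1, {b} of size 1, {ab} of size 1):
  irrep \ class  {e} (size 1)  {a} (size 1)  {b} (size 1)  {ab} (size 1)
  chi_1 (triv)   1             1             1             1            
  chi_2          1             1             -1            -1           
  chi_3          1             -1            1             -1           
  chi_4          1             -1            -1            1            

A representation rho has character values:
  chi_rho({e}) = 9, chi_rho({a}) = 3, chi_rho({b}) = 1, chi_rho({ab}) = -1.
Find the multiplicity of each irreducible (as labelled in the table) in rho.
Multiplicities: chi_1: 3, chi_2: 3, chi_3: 2, chi_4: 1.

Solution. Use <chi_rho, chi> = (1/|G|) sum_C |C| * chi_rho(C) * conj(chi(C)) with |G| = 4 for each irreducible chi in the table:
  <chi_rho, chi_1> = (1/4)[1*(9)*conj(1) + 1*(3)*conj(1) + 1*(1)*conj(1) + 1*(-1)*conj(1)]
      = (1/4)[(9) + (3) + (1) + (-1)] = 12/4 = 3
  <chi_rho, chi_2> = (1/4)[1*(9)*conj(1) + 1*(3)*conj(1) + 1*(1)*conj(-1) + 1*(-1)*conj(-1)]
      = (1/4)[(9) + (3) + (-1) + (1)] = 12/4 = 3
  <chi_rho, chi_3> = (1/4)[1*(9)*conj(1) + 1*(3)*conj(-1) + 1*(1)*conj(1) + 1*(-1)*conj(-1)]
      = (1/4)[(9) + (-3) + (1) + (1)] = 8/4 = 2
  <chi_rho, chi_4> = (1/4)[1*(9)*conj(1) + 1*(3)*conj(-1) + 1*(1)*conj(-1) + 1*(-1)*conj(1)]
      = (1/4)[(9) + (-3) + (-1) + (-1)] = 4/4 = 1
Dimension check: dim(rho) = sum (mult * dim) = 3*1 + 3*1 + 2*1 + 1*1 = 9 = chi_rho(e) = 9.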